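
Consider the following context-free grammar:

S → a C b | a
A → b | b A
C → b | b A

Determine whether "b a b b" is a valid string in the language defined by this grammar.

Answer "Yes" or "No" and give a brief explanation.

No - no valid derivation exists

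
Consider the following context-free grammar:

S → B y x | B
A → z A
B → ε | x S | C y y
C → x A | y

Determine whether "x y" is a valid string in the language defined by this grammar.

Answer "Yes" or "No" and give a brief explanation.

No - no valid derivation exists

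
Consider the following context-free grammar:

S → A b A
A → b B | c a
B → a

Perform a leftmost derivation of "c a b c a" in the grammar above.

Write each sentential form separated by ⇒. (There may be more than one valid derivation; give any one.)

S ⇒ A b A ⇒ c a b A ⇒ c a b c a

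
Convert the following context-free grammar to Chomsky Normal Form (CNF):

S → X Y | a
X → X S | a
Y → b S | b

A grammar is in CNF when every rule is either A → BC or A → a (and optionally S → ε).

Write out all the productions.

S → a; X → a; TB → b; Y → b; S → X Y; X → X S; Y → TB S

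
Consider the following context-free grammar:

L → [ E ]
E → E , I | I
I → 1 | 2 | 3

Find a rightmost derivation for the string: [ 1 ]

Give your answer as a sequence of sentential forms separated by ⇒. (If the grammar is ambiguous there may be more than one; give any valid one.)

L ⇒ [ E ] ⇒ [ I ] ⇒ [ 1 ]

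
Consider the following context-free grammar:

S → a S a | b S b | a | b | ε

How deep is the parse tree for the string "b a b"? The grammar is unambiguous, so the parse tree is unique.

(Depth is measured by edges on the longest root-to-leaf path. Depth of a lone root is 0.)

2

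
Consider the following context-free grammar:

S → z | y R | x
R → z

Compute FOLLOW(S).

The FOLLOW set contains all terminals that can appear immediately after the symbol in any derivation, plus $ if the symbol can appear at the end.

We compute FOLLOW(S) using the standard algorithm.
FOLLOW(S) starts with {$}.
FIRST(R) = {z}
FIRST(S) = {x, y, z}
FOLLOW(R) = {$}
FOLLOW(S) = {$}
Therefore, FOLLOW(S) = {$}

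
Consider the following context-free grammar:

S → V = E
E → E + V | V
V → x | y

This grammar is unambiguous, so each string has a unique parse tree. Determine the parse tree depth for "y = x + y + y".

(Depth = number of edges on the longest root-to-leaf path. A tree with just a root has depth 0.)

5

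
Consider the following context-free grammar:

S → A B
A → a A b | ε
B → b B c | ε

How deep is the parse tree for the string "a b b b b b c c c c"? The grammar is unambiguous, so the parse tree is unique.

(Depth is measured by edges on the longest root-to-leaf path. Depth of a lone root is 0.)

6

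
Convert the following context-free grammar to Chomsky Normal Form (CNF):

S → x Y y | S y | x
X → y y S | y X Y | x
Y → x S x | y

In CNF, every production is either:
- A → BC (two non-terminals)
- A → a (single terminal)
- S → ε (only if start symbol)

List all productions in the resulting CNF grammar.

TX → x; TY → y; S → x; X → x; Y → y; S → TX X0; X0 → Y TY; S → S TY; X → TY X1; X1 → TY S; X → TY X2; X2 → X Y; Y → TX X3; X3 → S TX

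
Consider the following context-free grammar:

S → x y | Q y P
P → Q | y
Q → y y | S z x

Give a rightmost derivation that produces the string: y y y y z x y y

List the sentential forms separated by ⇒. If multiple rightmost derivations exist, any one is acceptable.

S ⇒ Q y P ⇒ Q y y ⇒ S z x y y ⇒ Q y P z x y y ⇒ Q y y z x y y ⇒ y y y y z x y y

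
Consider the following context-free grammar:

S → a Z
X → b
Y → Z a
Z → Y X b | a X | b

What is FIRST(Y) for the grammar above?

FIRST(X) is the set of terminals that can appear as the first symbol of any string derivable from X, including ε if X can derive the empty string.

We compute FIRST(Y) using the standard algorithm.
FIRST(S) = {a}
FIRST(X) = {b}
FIRST(Y) = {a, b}
FIRST(Z) = {a, b}
Therefore, FIRST(Y) = {a, b}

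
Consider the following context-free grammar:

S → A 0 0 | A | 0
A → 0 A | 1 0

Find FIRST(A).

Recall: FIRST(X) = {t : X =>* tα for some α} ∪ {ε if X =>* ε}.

We compute FIRST(A) using the standard algorithm.
FIRST(A) = {0, 1}
FIRST(S) = {0, 1}
Therefore, FIRST(A) = {0, 1}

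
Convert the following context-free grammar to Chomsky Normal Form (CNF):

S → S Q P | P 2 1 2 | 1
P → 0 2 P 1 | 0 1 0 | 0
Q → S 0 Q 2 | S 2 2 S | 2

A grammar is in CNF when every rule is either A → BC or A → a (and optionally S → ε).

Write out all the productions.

T2 → 2; T1 → 1; S → 1; T0 → 0; P → 0; Q → 2; S → S X0; X0 → Q P; S → P X1; X1 → T2 X2; X2 → T1 T2; P → T0 X3; X3 → T2 X4; X4 → P T1; P → T0 X5; X5 → T1 T0; Q → S X6; X6 → T0 X7; X7 → Q T2; Q → S X8; X8 → T2 X9; X9 → T2 S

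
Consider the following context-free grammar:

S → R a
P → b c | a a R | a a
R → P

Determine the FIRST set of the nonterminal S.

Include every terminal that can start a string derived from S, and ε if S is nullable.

We compute FIRST(S) using the standard algorithm.
FIRST(P) = {a, b}
FIRST(R) = {a, b}
FIRST(S) = {a, b}
Therefore, FIRST(S) = {a, b}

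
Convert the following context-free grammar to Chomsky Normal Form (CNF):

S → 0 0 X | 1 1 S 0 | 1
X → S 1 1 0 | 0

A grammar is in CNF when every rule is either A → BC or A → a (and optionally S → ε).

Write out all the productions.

T0 → 0; T1 → 1; S → 1; X → 0; S → T0 X0; X0 → T0 X; S → T1 X1; X1 → T1 X2; X2 → S T0; X → S X3; X3 → T1 X4; X4 → T1 T0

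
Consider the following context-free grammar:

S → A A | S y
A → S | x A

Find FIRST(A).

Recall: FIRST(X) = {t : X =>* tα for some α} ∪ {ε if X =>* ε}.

We compute FIRST(A) using the standard algorithm.
FIRST(A) = {x}
FIRST(S) = {x}
Therefore, FIRST(A) = {x}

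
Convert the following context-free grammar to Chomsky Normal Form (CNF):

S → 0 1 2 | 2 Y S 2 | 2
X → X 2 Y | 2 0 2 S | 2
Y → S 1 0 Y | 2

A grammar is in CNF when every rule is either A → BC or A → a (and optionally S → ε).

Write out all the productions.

T0 → 0; T1 → 1; T2 → 2; S → 2; X → 2; Y → 2; S → T0 X0; X0 → T1 T2; S → T2 X1; X1 → Y X2; X2 → S T2; X → X X3; X3 → T2 Y; X → T2 X4; X4 → T0 X5; X5 → T2 S; Y → S X6; X6 → T1 X7; X7 → T0 Y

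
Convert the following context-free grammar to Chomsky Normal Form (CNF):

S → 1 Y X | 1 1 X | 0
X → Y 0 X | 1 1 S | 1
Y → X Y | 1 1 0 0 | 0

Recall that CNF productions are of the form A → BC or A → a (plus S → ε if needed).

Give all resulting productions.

T1 → 1; S → 0; T0 → 0; X → 1; Y → 0; S → T1 X0; X0 → Y X; S → T1 X1; X1 → T1 X; X → Y X2; X2 → T0 X; X → T1 X3; X3 → T1 S; Y → X Y; Y → T1 X4; X4 → T1 X5; X5 → T0 T0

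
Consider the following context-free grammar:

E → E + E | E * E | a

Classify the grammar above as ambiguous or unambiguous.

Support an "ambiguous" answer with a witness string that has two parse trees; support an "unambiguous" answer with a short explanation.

Ambiguous - the string 'a + a * a * a + a * a' has two distinct parse trees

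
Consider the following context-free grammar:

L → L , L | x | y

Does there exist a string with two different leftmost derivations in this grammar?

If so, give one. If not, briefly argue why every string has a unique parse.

Yes - the string 'x , y , x , y' has two distinct leftmost derivations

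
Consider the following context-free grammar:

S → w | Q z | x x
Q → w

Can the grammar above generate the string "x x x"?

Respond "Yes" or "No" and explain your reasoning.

No - no valid derivation exists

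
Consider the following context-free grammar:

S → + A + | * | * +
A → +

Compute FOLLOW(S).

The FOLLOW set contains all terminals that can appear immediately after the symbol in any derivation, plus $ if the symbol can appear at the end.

We compute FOLLOW(S) using the standard algorithm.
FOLLOW(S) starts with {$}.
FIRST(A) = {+}
FIRST(S) = {*, +}
FOLLOW(A) = {+}
FOLLOW(S) = {$}
Therefore, FOLLOW(S) = {$}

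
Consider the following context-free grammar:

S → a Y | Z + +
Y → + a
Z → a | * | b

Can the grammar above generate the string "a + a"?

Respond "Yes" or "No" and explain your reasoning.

Yes - a valid derivation exists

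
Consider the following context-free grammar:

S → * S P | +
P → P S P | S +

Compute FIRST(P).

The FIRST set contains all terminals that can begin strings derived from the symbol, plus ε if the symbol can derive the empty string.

We compute FIRST(P) using the standard algorithm.
FIRST(P) = {*, +}
FIRST(S) = {*, +}
Therefore, FIRST(P) = {*, +}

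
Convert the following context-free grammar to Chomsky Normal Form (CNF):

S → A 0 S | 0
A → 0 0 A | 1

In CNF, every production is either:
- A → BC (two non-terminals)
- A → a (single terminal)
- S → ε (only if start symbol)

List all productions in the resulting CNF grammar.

T0 → 0; S → 0; A → 1; S → A X0; X0 → T0 S; A → T0 X1; X1 → T0 A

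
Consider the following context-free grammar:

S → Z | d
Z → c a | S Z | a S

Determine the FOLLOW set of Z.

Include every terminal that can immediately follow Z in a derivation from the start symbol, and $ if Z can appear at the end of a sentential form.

We compute FOLLOW(Z) using the standard algorithm.
FOLLOW(S) starts with {$}.
FIRST(S) = {a, c, d}
FIRST(Z) = {a, c, d}
FOLLOW(S) = {$, a, c, d}
FOLLOW(Z) = {$, a, c, d}
Therefore, FOLLOW(Z) = {$, a, c, d}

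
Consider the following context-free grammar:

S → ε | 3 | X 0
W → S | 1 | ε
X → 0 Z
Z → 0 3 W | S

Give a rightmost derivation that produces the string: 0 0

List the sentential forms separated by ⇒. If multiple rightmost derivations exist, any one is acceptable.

S ⇒ X 0 ⇒ 0 Z 0 ⇒ 0 S 0 ⇒ 0 0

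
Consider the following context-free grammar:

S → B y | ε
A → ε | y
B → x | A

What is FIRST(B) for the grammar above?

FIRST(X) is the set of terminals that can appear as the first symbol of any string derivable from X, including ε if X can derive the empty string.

We compute FIRST(B) using the standard algorithm.
FIRST(A) = {y, ε}
FIRST(B) = {x, y, ε}
FIRST(S) = {x, y, ε}
Therefore, FIRST(B) = {x, y, ε}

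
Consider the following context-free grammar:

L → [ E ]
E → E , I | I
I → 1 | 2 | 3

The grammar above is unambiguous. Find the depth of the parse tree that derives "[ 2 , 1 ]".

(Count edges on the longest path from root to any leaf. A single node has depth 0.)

4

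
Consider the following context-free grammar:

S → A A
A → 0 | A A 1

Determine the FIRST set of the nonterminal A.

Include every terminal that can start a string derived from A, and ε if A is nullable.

We compute FIRST(A) using the standard algorithm.
FIRST(A) = {0}
FIRST(S) = {0}
Therefore, FIRST(A) = {0}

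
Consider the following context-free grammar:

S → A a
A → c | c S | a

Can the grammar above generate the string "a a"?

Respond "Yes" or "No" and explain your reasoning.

Yes - a valid derivation exists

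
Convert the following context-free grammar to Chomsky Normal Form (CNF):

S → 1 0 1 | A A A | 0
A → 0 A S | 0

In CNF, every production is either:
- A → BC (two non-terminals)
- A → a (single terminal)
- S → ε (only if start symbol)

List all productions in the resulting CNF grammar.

T1 → 1; T0 → 0; S → 0; A → 0; S → T1 X0; X0 → T0 T1; S → A X1; X1 → A A; A → T0 X2; X2 → A S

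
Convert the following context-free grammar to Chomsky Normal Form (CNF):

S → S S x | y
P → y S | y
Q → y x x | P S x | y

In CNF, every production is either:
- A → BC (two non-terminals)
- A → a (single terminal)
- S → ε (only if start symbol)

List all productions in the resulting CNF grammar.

TX → x; S → y; TY → y; P → y; Q → y; S → S X0; X0 → S TX; P → TY S; Q → TY X1; X1 → TX TX; Q → P X2; X2 → S TX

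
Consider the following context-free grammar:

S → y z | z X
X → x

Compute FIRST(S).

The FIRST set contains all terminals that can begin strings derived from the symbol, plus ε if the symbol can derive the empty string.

We compute FIRST(S) using the standard algorithm.
FIRST(S) = {y, z}
FIRST(X) = {x}
Therefore, FIRST(S) = {y, z}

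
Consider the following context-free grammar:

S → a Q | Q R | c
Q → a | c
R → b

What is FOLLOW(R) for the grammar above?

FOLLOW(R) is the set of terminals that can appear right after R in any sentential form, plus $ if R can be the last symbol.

We compute FOLLOW(R) using the standard algorithm.
FOLLOW(S) starts with {$}.
FIRST(Q) = {a, c}
FIRST(R) = {b}
FIRST(S) = {a, c}
FOLLOW(Q) = {$, b}
FOLLOW(R) = {$}
FOLLOW(S) = {$}
Therefore, FOLLOW(R) = {$}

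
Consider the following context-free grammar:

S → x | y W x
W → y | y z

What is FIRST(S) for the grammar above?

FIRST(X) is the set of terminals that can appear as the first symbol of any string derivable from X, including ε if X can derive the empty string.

We compute FIRST(S) using the standard algorithm.
FIRST(S) = {x, y}
FIRST(W) = {y}
Therefore, FIRST(S) = {x, y}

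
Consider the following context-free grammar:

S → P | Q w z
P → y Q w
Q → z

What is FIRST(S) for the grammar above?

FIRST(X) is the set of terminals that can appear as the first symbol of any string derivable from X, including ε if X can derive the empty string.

We compute FIRST(S) using the standard algorithm.
FIRST(P) = {y}
FIRST(Q) = {z}
FIRST(S) = {y, z}
Therefore, FIRST(S) = {y, z}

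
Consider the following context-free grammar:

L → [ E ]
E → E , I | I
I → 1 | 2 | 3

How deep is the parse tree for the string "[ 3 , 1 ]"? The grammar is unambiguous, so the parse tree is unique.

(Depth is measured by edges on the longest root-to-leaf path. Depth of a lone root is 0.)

4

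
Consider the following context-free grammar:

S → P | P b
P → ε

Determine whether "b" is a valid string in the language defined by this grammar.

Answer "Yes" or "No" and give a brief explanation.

Yes - a valid derivation exists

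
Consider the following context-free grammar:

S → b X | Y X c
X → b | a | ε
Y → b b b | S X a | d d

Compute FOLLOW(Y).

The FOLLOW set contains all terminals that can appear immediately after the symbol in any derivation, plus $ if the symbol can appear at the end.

We compute FOLLOW(Y) using the standard algorithm.
FOLLOW(S) starts with {$}.
FIRST(S) = {b, d}
FIRST(X) = {a, b, ε}
FIRST(Y) = {b, d}
FOLLOW(S) = {$, a, b}
FOLLOW(X) = {$, a, b, c}
FOLLOW(Y) = {a, b, c}
Therefore, FOLLOW(Y) = {a, b, c}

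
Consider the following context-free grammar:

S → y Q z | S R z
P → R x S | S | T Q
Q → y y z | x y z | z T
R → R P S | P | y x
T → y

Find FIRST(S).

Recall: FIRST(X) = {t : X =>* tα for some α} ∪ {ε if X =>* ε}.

We compute FIRST(S) using the standard algorithm.
FIRST(P) = {y}
FIRST(Q) = {x, y, z}
FIRST(R) = {y}
FIRST(S) = {y}
FIRST(T) = {y}
Therefore, FIRST(S) = {y}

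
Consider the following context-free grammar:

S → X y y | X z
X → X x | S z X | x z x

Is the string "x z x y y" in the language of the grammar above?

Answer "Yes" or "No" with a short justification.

Yes - a valid derivation exists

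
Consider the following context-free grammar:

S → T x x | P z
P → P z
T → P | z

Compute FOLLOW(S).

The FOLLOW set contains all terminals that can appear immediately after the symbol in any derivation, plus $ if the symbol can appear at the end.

We compute FOLLOW(S) using the standard algorithm.
FOLLOW(S) starts with {$}.
FIRST(P) = {}
FIRST(S) = {z}
FIRST(T) = {z}
FOLLOW(P) = {x, z}
FOLLOW(S) = {$}
FOLLOW(T) = {x}
Therefore, FOLLOW(S) = {$}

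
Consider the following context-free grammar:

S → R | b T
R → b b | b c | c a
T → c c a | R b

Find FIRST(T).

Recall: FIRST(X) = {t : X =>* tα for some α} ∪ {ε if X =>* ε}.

We compute FIRST(T) using the standard algorithm.
FIRST(R) = {b, c}
FIRST(S) = {b, c}
FIRST(T) = {b, c}
Therefore, FIRST(T) = {b, c}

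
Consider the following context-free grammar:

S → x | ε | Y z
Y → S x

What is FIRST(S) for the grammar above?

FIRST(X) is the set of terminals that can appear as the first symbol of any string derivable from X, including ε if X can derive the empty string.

We compute FIRST(S) using the standard algorithm.
FIRST(S) = {x, ε}
FIRST(Y) = {x}
Therefore, FIRST(S) = {x, ε}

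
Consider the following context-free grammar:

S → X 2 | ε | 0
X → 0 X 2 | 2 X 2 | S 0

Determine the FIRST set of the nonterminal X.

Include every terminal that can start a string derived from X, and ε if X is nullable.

We compute FIRST(X) using the standard algorithm.
FIRST(S) = {0, 2, ε}
FIRST(X) = {0, 2}
Therefore, FIRST(X) = {0, 2}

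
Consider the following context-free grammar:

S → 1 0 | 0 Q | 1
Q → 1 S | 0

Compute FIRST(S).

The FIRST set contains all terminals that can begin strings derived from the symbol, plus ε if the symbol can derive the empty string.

We compute FIRST(S) using the standard algorithm.
FIRST(Q) = {0, 1}
FIRST(S) = {0, 1}
Therefore, FIRST(S) = {0, 1}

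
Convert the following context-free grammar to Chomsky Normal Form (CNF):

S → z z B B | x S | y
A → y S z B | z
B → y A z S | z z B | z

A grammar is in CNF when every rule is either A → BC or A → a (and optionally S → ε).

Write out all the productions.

TZ → z; TX → x; S → y; TY → y; A → z; B → z; S → TZ X0; X0 → TZ X1; X1 → B B; S → TX S; A → TY X2; X2 → S X3; X3 → TZ B; B → TY X4; X4 → A X5; X5 → TZ S; B → TZ X6; X6 → TZ B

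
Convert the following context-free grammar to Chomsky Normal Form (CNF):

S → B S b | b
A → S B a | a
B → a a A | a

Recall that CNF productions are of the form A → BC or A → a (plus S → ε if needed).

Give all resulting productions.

TB → b; S → b; TA → a; A → a; B → a; S → B X0; X0 → S TB; A → S X1; X1 → B TA; B → TA X2; X2 → TA A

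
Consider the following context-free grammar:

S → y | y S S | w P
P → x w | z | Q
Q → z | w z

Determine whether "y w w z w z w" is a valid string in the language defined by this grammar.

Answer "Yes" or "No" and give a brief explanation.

No - no valid derivation exists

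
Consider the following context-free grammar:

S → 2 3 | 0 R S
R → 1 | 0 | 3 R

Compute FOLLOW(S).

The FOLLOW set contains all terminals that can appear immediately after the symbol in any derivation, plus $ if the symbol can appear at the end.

We compute FOLLOW(S) using the standard algorithm.
FOLLOW(S) starts with {$}.
FIRST(R) = {0, 1, 3}
FIRST(S) = {0, 2}
FOLLOW(R) = {0, 2}
FOLLOW(S) = {$}
Therefore, FOLLOW(S) = {$}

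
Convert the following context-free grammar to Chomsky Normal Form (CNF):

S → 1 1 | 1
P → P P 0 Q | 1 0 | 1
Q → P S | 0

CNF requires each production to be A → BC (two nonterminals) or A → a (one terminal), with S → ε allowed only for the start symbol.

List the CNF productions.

T1 → 1; S → 1; T0 → 0; P → 1; Q → 0; S → T1 T1; P → P X0; X0 → P X1; X1 → T0 Q; P → T1 T0; Q → P S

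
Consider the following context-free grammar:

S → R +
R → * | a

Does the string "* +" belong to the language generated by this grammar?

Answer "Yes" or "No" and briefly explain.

Yes - a valid derivation exists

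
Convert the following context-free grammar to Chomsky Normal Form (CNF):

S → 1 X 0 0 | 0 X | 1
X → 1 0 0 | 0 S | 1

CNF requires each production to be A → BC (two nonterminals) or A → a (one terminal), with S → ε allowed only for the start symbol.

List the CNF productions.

T1 → 1; T0 → 0; S → 1; X → 1; S → T1 X0; X0 → X X1; X1 → T0 T0; S → T0 X; X → T1 X2; X2 → T0 T0; X → T0 S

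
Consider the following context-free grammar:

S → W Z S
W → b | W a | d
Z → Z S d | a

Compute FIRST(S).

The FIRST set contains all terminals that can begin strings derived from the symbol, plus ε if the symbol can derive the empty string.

We compute FIRST(S) using the standard algorithm.
FIRST(S) = {b, d}
FIRST(W) = {b, d}
FIRST(Z) = {a}
Therefore, FIRST(S) = {b, d}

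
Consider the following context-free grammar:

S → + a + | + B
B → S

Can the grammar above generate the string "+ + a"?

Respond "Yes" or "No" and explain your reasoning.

No - no valid derivation exists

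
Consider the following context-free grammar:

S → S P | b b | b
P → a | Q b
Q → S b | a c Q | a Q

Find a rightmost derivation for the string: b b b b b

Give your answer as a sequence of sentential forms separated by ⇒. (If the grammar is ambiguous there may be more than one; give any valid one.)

S ⇒ S P ⇒ S Q b ⇒ S S b b ⇒ S b b b b ⇒ b b b b b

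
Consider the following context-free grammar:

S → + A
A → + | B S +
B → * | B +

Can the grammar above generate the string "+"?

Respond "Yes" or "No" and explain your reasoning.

No - no valid derivation exists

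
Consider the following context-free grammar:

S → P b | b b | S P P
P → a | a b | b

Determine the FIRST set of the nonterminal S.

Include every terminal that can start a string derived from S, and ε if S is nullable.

We compute FIRST(S) using the standard algorithm.
FIRST(P) = {a, b}
FIRST(S) = {a, b}
Therefore, FIRST(S) = {a, b}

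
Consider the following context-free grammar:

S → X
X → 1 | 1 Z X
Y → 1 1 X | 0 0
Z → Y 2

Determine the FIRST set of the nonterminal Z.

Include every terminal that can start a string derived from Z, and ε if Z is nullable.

We compute FIRST(Z) using the standard algorithm.
FIRST(S) = {1}
FIRST(X) = {1}
FIRST(Y) = {0, 1}
FIRST(Z) = {0, 1}
Therefore, FIRST(Z) = {0, 1}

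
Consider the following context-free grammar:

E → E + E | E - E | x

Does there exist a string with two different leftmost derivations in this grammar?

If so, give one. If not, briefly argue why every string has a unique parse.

Yes - the string 'x + x + x - x' has two distinct leftmost derivations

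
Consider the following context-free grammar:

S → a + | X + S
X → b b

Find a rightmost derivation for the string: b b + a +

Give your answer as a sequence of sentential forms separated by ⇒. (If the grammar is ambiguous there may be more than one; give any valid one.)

S ⇒ X + S ⇒ X + a + ⇒ b b + a +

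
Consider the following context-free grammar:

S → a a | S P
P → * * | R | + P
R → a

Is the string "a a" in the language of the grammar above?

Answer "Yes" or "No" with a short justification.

Yes - a valid derivation exists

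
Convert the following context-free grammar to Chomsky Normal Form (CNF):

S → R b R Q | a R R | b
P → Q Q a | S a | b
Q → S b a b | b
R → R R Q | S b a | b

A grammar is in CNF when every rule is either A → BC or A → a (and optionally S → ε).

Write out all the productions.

TB → b; TA → a; S → b; P → b; Q → b; R → b; S → R X0; X0 → TB X1; X1 → R Q; S → TA X2; X2 → R R; P → Q X3; X3 → Q TA; P → S TA; Q → S X4; X4 → TB X5; X5 → TA TB; R → R X6; X6 → R Q; R → S X7; X7 → TB TA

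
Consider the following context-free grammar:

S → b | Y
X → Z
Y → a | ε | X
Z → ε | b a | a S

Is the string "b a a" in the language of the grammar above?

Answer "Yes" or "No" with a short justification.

No - no valid derivation exists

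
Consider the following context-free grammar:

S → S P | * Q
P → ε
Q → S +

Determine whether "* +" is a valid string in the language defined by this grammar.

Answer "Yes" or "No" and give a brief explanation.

No - no valid derivation exists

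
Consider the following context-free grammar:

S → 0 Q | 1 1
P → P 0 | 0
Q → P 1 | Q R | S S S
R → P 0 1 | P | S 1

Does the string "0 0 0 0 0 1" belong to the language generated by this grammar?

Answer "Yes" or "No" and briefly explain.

Yes - a valid derivation exists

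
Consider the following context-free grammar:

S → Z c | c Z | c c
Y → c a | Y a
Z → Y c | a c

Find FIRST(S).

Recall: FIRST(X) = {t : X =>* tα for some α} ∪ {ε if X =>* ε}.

We compute FIRST(S) using the standard algorithm.
FIRST(S) = {a, c}
FIRST(Y) = {c}
FIRST(Z) = {a, c}
Therefore, FIRST(S) = {a, c}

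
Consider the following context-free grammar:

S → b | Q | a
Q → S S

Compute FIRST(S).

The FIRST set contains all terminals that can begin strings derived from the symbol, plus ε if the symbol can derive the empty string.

We compute FIRST(S) using the standard algorithm.
FIRST(Q) = {a, b}
FIRST(S) = {a, b}
Therefore, FIRST(S) = {a, b}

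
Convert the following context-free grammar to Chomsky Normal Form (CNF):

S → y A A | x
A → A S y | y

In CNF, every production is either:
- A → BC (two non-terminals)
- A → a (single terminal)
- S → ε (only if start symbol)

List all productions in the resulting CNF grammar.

TY → y; S → x; A → y; S → TY X0; X0 → A A; A → A X1; X1 → S TY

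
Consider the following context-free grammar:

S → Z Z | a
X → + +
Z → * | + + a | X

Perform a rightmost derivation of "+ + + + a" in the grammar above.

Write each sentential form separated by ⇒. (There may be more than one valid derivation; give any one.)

S ⇒ Z Z ⇒ Z + + a ⇒ X + + a ⇒ + + + + a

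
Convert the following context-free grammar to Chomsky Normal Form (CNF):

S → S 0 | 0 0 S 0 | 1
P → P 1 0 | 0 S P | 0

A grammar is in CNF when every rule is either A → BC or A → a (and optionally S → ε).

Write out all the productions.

T0 → 0; S → 1; T1 → 1; P → 0; S → S T0; S → T0 X0; X0 → T0 X1; X1 → S T0; P → P X2; X2 → T1 T0; P → T0 X3; X3 → S P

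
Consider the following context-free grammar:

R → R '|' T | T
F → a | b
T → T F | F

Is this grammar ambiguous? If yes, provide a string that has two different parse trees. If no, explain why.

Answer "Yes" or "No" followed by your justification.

No - the grammar is unambiguous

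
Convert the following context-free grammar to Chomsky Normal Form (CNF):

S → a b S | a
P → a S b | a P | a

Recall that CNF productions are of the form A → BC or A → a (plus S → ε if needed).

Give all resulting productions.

TA → a; TB → b; S → a; P → a; S → TA X0; X0 → TB S; P → TA X1; X1 → S TB; P → TA P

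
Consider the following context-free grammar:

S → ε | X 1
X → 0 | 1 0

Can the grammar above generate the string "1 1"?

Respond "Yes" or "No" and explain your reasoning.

No - no valid derivation exists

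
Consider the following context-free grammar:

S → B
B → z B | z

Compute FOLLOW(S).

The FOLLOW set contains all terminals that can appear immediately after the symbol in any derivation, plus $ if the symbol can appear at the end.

We compute FOLLOW(S) using the standard algorithm.
FOLLOW(S) starts with {$}.
FIRST(B) = {z}
FIRST(S) = {z}
FOLLOW(B) = {$}
FOLLOW(S) = {$}
Therefore, FOLLOW(S) = {$}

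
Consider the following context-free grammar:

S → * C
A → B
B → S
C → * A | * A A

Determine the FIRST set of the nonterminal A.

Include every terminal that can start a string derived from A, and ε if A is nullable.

We compute FIRST(A) using the standard algorithm.
FIRST(A) = {*}
FIRST(B) = {*}
FIRST(C) = {*}
FIRST(S) = {*}
Therefore, FIRST(A) = {*}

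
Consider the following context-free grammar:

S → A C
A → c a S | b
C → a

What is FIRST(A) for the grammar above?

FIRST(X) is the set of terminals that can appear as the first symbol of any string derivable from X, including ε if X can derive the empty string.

We compute FIRST(A) using the standard algorithm.
FIRST(A) = {b, c}
FIRST(C) = {a}
FIRST(S) = {b, c}
Therefore, FIRST(A) = {b, c}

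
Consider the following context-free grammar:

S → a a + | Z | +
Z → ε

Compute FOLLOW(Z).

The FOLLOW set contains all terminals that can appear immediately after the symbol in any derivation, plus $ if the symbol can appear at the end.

We compute FOLLOW(Z) using the standard algorithm.
FOLLOW(S) starts with {$}.
FIRST(S) = {+, a, ε}
FIRST(Z) = {ε}
FOLLOW(S) = {$}
FOLLOW(Z) = {$}
Therefore, FOLLOW(Z) = {$}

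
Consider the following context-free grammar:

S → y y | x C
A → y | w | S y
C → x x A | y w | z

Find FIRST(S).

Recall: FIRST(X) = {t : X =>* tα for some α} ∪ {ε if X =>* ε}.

We compute FIRST(S) using the standard algorithm.
FIRST(A) = {w, x, y}
FIRST(C) = {x, y, z}
FIRST(S) = {x, y}
Therefore, FIRST(S) = {x, y}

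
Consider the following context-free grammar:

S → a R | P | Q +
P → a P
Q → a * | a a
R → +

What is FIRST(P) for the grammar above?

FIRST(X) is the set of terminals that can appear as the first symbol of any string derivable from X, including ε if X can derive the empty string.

We compute FIRST(P) using the standard algorithm.
FIRST(P) = {a}
FIRST(Q) = {a}
FIRST(R) = {+}
FIRST(S) = {a}
Therefore, FIRST(P) = {a}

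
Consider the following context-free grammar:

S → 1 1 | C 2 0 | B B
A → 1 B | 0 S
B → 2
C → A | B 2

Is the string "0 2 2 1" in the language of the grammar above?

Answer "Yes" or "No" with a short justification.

No - no valid derivation exists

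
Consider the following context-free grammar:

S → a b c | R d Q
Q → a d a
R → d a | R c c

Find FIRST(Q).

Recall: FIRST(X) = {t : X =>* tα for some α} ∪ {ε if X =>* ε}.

We compute FIRST(Q) using the standard algorithm.
FIRST(Q) = {a}
FIRST(R) = {d}
FIRST(S) = {a, d}
Therefore, FIRST(Q) = {a}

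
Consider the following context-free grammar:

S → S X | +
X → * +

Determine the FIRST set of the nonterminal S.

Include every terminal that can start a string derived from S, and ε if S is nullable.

We compute FIRST(S) using the standard algorithm.
FIRST(S) = {+}
FIRST(X) = {*}
Therefore, FIRST(S) = {+}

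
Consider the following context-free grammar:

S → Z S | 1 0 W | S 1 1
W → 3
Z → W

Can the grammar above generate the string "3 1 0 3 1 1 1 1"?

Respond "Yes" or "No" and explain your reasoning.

Yes - a valid derivation exists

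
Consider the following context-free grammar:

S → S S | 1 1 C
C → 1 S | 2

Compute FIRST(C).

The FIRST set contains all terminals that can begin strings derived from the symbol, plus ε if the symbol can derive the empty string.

We compute FIRST(C) using the standard algorithm.
FIRST(C) = {1, 2}
FIRST(S) = {1}
Therefore, FIRST(C) = {1, 2}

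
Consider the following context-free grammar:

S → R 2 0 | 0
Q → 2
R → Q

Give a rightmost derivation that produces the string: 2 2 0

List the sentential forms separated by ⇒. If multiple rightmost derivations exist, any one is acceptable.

S ⇒ R 2 0 ⇒ Q 2 0 ⇒ 2 2 0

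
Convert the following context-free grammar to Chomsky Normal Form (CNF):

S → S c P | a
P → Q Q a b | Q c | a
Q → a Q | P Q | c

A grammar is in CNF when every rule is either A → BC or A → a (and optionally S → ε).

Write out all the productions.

TC → c; S → a; TA → a; TB → b; P → a; Q → c; S → S X0; X0 → TC P; P → Q X1; X1 → Q X2; X2 → TA TB; P → Q TC; Q → TA Q; Q → P Q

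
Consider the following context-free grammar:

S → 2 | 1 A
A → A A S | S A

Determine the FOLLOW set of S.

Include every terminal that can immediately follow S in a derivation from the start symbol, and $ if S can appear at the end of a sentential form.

We compute FOLLOW(S) using the standard algorithm.
FOLLOW(S) starts with {$}.
FIRST(A) = {1, 2}
FIRST(S) = {1, 2}
FOLLOW(A) = {$, 1, 2}
FOLLOW(S) = {$, 1, 2}
Therefore, FOLLOW(S) = {$, 1, 2}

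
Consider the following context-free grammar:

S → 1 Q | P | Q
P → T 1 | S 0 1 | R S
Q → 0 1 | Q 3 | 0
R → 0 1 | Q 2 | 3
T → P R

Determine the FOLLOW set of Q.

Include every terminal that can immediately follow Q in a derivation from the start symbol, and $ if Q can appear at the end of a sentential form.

We compute FOLLOW(Q) using the standard algorithm.
FOLLOW(S) starts with {$}.
FIRST(P) = {0, 1, 3}
FIRST(Q) = {0}
FIRST(R) = {0, 3}
FIRST(S) = {0, 1, 3}
FIRST(T) = {0, 1, 3}
FOLLOW(P) = {$, 0, 3}
FOLLOW(Q) = {$, 0, 2, 3}
FOLLOW(R) = {0, 1, 3}
FOLLOW(S) = {$, 0, 3}
FOLLOW(T) = {1}
Therefore, FOLLOW(Q) = {$, 0, 2, 3}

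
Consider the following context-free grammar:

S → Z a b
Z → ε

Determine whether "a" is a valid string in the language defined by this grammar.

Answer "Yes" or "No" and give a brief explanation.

No - no valid derivation exists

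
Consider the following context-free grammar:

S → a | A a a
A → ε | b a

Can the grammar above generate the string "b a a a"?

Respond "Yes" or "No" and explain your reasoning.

Yes - a valid derivation exists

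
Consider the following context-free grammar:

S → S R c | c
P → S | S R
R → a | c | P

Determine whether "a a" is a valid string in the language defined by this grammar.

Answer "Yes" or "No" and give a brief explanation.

No - no valid derivation exists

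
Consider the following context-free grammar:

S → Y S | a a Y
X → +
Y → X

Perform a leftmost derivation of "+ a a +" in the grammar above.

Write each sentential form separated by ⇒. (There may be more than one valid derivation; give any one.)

S ⇒ Y S ⇒ X S ⇒ + S ⇒ + a a Y ⇒ + a a X ⇒ + a a +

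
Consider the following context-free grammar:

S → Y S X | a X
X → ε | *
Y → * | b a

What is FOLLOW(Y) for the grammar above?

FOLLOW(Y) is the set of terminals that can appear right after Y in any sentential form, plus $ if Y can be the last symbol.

We compute FOLLOW(Y) using the standard algorithm.
FOLLOW(S) starts with {$}.
FIRST(S) = {*, a, b}
FIRST(X) = {*, ε}
FIRST(Y) = {*, b}
FOLLOW(S) = {$, *}
FOLLOW(X) = {$, *}
FOLLOW(Y) = {*, a, b}
Therefore, FOLLOW(Y) = {*, a, b}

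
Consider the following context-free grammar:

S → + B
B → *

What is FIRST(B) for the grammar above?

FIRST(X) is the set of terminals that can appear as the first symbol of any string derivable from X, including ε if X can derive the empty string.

We compute FIRST(B) using the standard algorithm.
FIRST(B) = {*}
FIRST(S) = {+}
Therefore, FIRST(B) = {*}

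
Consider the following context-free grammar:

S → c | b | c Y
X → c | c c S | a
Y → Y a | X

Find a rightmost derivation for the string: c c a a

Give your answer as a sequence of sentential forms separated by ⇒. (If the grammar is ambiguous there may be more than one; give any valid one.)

S ⇒ c Y ⇒ c Y a ⇒ c Y a a ⇒ c X a a ⇒ c c a a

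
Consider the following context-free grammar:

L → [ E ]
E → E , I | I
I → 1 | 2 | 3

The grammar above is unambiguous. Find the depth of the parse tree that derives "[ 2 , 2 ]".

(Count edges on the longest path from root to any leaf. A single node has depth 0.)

4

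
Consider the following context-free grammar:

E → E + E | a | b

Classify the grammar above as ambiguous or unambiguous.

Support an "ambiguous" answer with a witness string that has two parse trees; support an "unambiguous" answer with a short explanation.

Ambiguous - the string 'a + a + a + b' has two distinct parse trees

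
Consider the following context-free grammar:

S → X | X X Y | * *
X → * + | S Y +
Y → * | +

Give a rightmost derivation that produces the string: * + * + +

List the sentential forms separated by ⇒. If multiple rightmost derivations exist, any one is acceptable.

S ⇒ X X Y ⇒ X X + ⇒ X * + + ⇒ * + * + +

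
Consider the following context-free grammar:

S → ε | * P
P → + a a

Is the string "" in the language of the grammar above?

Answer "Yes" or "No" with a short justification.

Yes - a valid derivation exists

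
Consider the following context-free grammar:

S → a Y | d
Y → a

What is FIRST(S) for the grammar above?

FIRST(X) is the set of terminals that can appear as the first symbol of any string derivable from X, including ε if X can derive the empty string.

We compute FIRST(S) using the standard algorithm.
FIRST(S) = {a, d}
FIRST(Y) = {a}
Therefore, FIRST(S) = {a, d}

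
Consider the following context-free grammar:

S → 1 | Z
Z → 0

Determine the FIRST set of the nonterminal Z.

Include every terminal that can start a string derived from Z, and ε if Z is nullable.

We compute FIRST(Z) using the standard algorithm.
FIRST(S) = {0, 1}
FIRST(Z) = {0}
Therefore, FIRST(Z) = {0}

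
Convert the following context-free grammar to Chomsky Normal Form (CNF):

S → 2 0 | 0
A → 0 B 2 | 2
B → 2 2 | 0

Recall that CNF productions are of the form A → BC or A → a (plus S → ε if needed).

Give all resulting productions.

T2 → 2; T0 → 0; S → 0; A → 2; B → 0; S → T2 T0; A → T0 X0; X0 → B T2; B → T2 T2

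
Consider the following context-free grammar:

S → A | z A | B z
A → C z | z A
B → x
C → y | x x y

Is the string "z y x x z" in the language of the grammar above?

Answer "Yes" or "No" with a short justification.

No - no valid derivation exists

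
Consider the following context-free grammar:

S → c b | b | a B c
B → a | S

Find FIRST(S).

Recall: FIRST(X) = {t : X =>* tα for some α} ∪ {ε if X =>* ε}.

We compute FIRST(S) using the standard algorithm.
FIRST(B) = {a, b, c}
FIRST(S) = {a, b, c}
Therefore, FIRST(S) = {a, b, c}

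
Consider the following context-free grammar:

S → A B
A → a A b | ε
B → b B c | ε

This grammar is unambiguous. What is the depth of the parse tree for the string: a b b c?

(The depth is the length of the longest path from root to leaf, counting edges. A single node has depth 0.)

3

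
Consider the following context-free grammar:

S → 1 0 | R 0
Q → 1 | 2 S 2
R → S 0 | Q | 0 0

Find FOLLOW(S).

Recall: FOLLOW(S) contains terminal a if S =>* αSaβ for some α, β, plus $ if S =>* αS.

We compute FOLLOW(S) using the standard algorithm.
FOLLOW(S) starts with {$}.
FIRST(Q) = {1, 2}
FIRST(R) = {0, 1, 2}
FIRST(S) = {0, 1, 2}
FOLLOW(Q) = {0}
FOLLOW(R) = {0}
FOLLOW(S) = {$, 0, 2}
Therefore, FOLLOW(S) = {$, 0, 2}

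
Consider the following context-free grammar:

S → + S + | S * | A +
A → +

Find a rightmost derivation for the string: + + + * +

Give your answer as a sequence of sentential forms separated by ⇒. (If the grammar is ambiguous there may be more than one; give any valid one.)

S ⇒ + S + ⇒ + S * + ⇒ + A + * + ⇒ + + + * +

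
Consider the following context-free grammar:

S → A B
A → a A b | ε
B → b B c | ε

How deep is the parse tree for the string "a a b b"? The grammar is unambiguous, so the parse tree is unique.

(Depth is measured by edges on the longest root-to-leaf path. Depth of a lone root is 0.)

4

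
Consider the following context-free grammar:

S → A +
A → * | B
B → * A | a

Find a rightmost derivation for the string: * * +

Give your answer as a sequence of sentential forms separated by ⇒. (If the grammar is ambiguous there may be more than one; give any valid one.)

S ⇒ A + ⇒ B + ⇒ * A + ⇒ * * +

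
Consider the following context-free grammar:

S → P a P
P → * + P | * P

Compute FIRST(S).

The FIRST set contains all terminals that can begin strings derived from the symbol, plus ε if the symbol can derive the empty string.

We compute FIRST(S) using the standard algorithm.
FIRST(P) = {*}
FIRST(S) = {*}
Therefore, FIRST(S) = {*}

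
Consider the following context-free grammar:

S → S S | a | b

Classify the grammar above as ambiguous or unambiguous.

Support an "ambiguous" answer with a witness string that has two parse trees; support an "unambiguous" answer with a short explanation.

Ambiguous - the string 'b a b b' has two distinct parse trees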